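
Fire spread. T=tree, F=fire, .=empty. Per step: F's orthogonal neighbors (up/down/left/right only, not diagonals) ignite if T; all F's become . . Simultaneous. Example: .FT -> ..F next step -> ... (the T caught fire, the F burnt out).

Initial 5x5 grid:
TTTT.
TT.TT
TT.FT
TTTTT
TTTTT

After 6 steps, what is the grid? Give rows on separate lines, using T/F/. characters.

Step 1: 3 trees catch fire, 1 burn out
  TTTT.
  TT.FT
  TT..F
  TTTFT
  TTTTT
Step 2: 5 trees catch fire, 3 burn out
  TTTF.
  TT..F
  TT...
  TTF.F
  TTTFT
Step 3: 4 trees catch fire, 5 burn out
  TTF..
  TT...
  TT...
  TF...
  TTF.F
Step 4: 4 trees catch fire, 4 burn out
  TF...
  TT...
  TF...
  F....
  TF...
Step 5: 4 trees catch fire, 4 burn out
  F....
  TF...
  F....
  .....
  F....
Step 6: 1 trees catch fire, 4 burn out
  .....
  F....
  .....
  .....
  .....

.....
F....
.....
.....
.....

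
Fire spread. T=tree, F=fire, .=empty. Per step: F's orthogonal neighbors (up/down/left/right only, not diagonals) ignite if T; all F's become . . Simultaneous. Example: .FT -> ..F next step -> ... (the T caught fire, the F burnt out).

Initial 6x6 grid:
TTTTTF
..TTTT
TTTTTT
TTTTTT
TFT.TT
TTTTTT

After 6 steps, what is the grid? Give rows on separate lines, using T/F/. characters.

Step 1: 6 trees catch fire, 2 burn out
  TTTTF.
  ..TTTF
  TTTTTT
  TFTTTT
  F.F.TT
  TFTTTT
Step 2: 8 trees catch fire, 6 burn out
  TTTF..
  ..TTF.
  TFTTTF
  F.FTTT
  ....TT
  F.FTTT
Step 3: 8 trees catch fire, 8 burn out
  TTF...
  ..TF..
  F.FTF.
  ...FTF
  ....TT
  ...FTT
Step 4: 6 trees catch fire, 8 burn out
  TF....
  ..F...
  ...F..
  ....F.
  ....TF
  ....FT
Step 5: 3 trees catch fire, 6 burn out
  F.....
  ......
  ......
  ......
  ....F.
  .....F
Step 6: 0 trees catch fire, 3 burn out
  ......
  ......
  ......
  ......
  ......
  ......

......
......
......
......
......
......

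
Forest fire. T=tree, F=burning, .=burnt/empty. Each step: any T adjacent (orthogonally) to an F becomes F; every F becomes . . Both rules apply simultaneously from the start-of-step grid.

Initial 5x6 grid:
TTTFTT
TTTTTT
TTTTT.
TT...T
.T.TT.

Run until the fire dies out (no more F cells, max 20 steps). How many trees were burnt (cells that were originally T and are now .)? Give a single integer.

Step 1: +3 fires, +1 burnt (F count now 3)
Step 2: +5 fires, +3 burnt (F count now 5)
Step 3: +5 fires, +5 burnt (F count now 5)
Step 4: +2 fires, +5 burnt (F count now 2)
Step 5: +2 fires, +2 burnt (F count now 2)
Step 6: +2 fires, +2 burnt (F count now 2)
Step 7: +0 fires, +2 burnt (F count now 0)
Fire out after step 7
Initially T: 22, now '.': 27
Total burnt (originally-T cells now '.'): 19

Answer: 19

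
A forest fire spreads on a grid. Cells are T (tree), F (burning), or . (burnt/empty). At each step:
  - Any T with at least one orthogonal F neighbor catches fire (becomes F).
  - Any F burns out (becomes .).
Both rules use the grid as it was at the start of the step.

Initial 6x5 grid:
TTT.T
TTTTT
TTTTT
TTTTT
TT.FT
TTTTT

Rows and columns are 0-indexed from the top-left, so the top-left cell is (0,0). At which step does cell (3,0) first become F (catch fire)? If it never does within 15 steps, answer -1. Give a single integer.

Step 1: cell (3,0)='T' (+3 fires, +1 burnt)
Step 2: cell (3,0)='T' (+5 fires, +3 burnt)
Step 3: cell (3,0)='T' (+5 fires, +5 burnt)
Step 4: cell (3,0)='F' (+6 fires, +5 burnt)
  -> target ignites at step 4
Step 5: cell (3,0)='.' (+5 fires, +6 burnt)
Step 6: cell (3,0)='.' (+2 fires, +5 burnt)
Step 7: cell (3,0)='.' (+1 fires, +2 burnt)
Step 8: cell (3,0)='.' (+0 fires, +1 burnt)
  fire out at step 8

4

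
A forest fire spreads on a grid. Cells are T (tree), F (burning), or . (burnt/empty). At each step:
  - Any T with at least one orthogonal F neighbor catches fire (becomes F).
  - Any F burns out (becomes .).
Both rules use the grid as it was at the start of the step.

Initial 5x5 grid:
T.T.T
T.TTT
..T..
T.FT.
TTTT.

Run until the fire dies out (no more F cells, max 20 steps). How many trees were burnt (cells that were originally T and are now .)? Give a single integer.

Step 1: +3 fires, +1 burnt (F count now 3)
Step 2: +3 fires, +3 burnt (F count now 3)
Step 3: +3 fires, +3 burnt (F count now 3)
Step 4: +2 fires, +3 burnt (F count now 2)
Step 5: +1 fires, +2 burnt (F count now 1)
Step 6: +0 fires, +1 burnt (F count now 0)
Fire out after step 6
Initially T: 14, now '.': 23
Total burnt (originally-T cells now '.'): 12

Answer: 12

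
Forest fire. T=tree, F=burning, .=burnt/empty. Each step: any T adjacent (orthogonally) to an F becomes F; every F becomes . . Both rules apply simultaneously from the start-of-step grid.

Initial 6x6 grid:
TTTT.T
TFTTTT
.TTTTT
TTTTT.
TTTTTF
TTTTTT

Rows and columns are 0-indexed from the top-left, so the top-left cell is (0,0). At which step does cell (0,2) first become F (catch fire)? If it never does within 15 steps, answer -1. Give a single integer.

Step 1: cell (0,2)='T' (+6 fires, +2 burnt)
Step 2: cell (0,2)='F' (+8 fires, +6 burnt)
  -> target ignites at step 2
Step 3: cell (0,2)='.' (+10 fires, +8 burnt)
Step 4: cell (0,2)='.' (+5 fires, +10 burnt)
Step 5: cell (0,2)='.' (+2 fires, +5 burnt)
Step 6: cell (0,2)='.' (+0 fires, +2 burnt)
  fire out at step 6

2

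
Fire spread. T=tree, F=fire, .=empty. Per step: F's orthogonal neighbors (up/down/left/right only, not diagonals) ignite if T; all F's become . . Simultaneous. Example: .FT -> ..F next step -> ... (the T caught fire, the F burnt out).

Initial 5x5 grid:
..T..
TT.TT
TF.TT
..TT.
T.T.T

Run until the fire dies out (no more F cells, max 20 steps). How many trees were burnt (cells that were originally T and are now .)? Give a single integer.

Step 1: +2 fires, +1 burnt (F count now 2)
Step 2: +1 fires, +2 burnt (F count now 1)
Step 3: +0 fires, +1 burnt (F count now 0)
Fire out after step 3
Initially T: 13, now '.': 15
Total burnt (originally-T cells now '.'): 3

Answer: 3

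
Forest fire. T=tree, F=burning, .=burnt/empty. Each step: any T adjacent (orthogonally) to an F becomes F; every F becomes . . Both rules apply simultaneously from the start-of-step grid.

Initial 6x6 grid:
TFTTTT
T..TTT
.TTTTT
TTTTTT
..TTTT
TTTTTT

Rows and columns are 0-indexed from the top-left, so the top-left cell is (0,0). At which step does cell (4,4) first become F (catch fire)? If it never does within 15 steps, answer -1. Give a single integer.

Step 1: cell (4,4)='T' (+2 fires, +1 burnt)
Step 2: cell (4,4)='T' (+2 fires, +2 burnt)
Step 3: cell (4,4)='T' (+2 fires, +2 burnt)
Step 4: cell (4,4)='T' (+3 fires, +2 burnt)
Step 5: cell (4,4)='T' (+4 fires, +3 burnt)
Step 6: cell (4,4)='T' (+5 fires, +4 burnt)
Step 7: cell (4,4)='F' (+5 fires, +5 burnt)
  -> target ignites at step 7
Step 8: cell (4,4)='.' (+4 fires, +5 burnt)
Step 9: cell (4,4)='.' (+2 fires, +4 burnt)
Step 10: cell (4,4)='.' (+1 fires, +2 burnt)
Step 11: cell (4,4)='.' (+0 fires, +1 burnt)
  fire out at step 11

7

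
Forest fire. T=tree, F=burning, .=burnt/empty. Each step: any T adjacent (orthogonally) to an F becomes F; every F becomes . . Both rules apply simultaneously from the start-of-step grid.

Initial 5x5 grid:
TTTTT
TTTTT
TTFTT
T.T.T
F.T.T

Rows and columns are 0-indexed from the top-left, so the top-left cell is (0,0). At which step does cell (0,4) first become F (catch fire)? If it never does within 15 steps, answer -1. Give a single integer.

Step 1: cell (0,4)='T' (+5 fires, +2 burnt)
Step 2: cell (0,4)='T' (+6 fires, +5 burnt)
Step 3: cell (0,4)='T' (+5 fires, +6 burnt)
Step 4: cell (0,4)='F' (+3 fires, +5 burnt)
  -> target ignites at step 4
Step 5: cell (0,4)='.' (+0 fires, +3 burnt)
  fire out at step 5

4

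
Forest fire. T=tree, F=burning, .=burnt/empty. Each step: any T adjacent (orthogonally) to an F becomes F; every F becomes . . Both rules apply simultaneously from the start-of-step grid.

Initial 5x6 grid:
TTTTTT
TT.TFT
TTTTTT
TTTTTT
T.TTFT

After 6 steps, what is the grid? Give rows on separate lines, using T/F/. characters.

Step 1: 7 trees catch fire, 2 burn out
  TTTTFT
  TT.F.F
  TTTTFT
  TTTTFT
  T.TF.F
Step 2: 7 trees catch fire, 7 burn out
  TTTF.F
  TT....
  TTTF.F
  TTTF.F
  T.F...
Step 3: 3 trees catch fire, 7 burn out
  TTF...
  TT....
  TTF...
  TTF...
  T.....
Step 4: 3 trees catch fire, 3 burn out
  TF....
  TT....
  TF....
  TF....
  T.....
Step 5: 4 trees catch fire, 3 burn out
  F.....
  TF....
  F.....
  F.....
  T.....
Step 6: 2 trees catch fire, 4 burn out
  ......
  F.....
  ......
  ......
  F.....

......
F.....
......
......
F.....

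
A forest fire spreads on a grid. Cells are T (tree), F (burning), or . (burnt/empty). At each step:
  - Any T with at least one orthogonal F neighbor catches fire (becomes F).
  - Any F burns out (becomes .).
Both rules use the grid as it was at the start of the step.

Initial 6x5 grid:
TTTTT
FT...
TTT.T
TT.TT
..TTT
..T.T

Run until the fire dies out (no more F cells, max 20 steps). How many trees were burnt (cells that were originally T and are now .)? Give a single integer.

Answer: 11

Derivation:
Step 1: +3 fires, +1 burnt (F count now 3)
Step 2: +3 fires, +3 burnt (F count now 3)
Step 3: +3 fires, +3 burnt (F count now 3)
Step 4: +1 fires, +3 burnt (F count now 1)
Step 5: +1 fires, +1 burnt (F count now 1)
Step 6: +0 fires, +1 burnt (F count now 0)
Fire out after step 6
Initially T: 19, now '.': 22
Total burnt (originally-T cells now '.'): 11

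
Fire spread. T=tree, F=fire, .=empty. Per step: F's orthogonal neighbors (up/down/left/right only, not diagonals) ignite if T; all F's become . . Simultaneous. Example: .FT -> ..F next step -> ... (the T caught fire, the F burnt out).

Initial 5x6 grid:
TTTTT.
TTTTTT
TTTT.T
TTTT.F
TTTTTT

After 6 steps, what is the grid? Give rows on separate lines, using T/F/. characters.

Step 1: 2 trees catch fire, 1 burn out
  TTTTT.
  TTTTTT
  TTTT.F
  TTTT..
  TTTTTF
Step 2: 2 trees catch fire, 2 burn out
  TTTTT.
  TTTTTF
  TTTT..
  TTTT..
  TTTTF.
Step 3: 2 trees catch fire, 2 burn out
  TTTTT.
  TTTTF.
  TTTT..
  TTTT..
  TTTF..
Step 4: 4 trees catch fire, 2 burn out
  TTTTF.
  TTTF..
  TTTT..
  TTTF..
  TTF...
Step 5: 5 trees catch fire, 4 burn out
  TTTF..
  TTF...
  TTTF..
  TTF...
  TF....
Step 6: 5 trees catch fire, 5 burn out
  TTF...
  TF....
  TTF...
  TF....
  F.....

TTF...
TF....
TTF...
TF....
F.....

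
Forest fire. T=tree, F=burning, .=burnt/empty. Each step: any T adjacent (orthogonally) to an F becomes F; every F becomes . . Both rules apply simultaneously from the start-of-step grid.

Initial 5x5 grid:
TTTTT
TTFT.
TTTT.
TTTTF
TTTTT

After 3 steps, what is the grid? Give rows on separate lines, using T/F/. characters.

Step 1: 6 trees catch fire, 2 burn out
  TTFTT
  TF.F.
  TTFT.
  TTTF.
  TTTTF
Step 2: 7 trees catch fire, 6 burn out
  TF.FT
  F....
  TF.F.
  TTF..
  TTTF.
Step 3: 5 trees catch fire, 7 burn out
  F...F
  .....
  F....
  TF...
  TTF..

F...F
.....
F....
TF...
TTF..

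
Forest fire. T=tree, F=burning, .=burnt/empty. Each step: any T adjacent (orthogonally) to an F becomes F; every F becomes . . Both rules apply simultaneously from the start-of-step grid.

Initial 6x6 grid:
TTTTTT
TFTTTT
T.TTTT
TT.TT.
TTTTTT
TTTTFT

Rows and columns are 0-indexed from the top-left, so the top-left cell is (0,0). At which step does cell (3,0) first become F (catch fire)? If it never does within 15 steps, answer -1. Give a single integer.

Step 1: cell (3,0)='T' (+6 fires, +2 burnt)
Step 2: cell (3,0)='T' (+9 fires, +6 burnt)
Step 3: cell (3,0)='F' (+8 fires, +9 burnt)
  -> target ignites at step 3
Step 4: cell (3,0)='.' (+7 fires, +8 burnt)
Step 5: cell (3,0)='.' (+1 fires, +7 burnt)
Step 6: cell (3,0)='.' (+0 fires, +1 burnt)
  fire out at step 6

3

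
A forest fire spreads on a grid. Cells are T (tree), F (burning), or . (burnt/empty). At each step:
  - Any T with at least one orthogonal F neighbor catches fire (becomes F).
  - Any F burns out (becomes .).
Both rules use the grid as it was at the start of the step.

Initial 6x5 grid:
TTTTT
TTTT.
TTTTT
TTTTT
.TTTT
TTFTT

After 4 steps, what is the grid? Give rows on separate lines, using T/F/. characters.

Step 1: 3 trees catch fire, 1 burn out
  TTTTT
  TTTT.
  TTTTT
  TTTTT
  .TFTT
  TF.FT
Step 2: 5 trees catch fire, 3 burn out
  TTTTT
  TTTT.
  TTTTT
  TTFTT
  .F.FT
  F...F
Step 3: 4 trees catch fire, 5 burn out
  TTTTT
  TTTT.
  TTFTT
  TF.FT
  ....F
  .....
Step 4: 5 trees catch fire, 4 burn out
  TTTTT
  TTFT.
  TF.FT
  F...F
  .....
  .....

TTTTT
TTFT.
TF.FT
F...F
.....
.....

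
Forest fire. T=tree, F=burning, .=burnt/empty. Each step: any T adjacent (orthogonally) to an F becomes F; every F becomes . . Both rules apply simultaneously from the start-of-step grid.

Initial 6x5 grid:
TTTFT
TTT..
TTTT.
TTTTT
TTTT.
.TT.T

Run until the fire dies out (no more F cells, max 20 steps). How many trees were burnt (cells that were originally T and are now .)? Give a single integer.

Answer: 22

Derivation:
Step 1: +2 fires, +1 burnt (F count now 2)
Step 2: +2 fires, +2 burnt (F count now 2)
Step 3: +3 fires, +2 burnt (F count now 3)
Step 4: +4 fires, +3 burnt (F count now 4)
Step 5: +4 fires, +4 burnt (F count now 4)
Step 6: +5 fires, +4 burnt (F count now 5)
Step 7: +2 fires, +5 burnt (F count now 2)
Step 8: +0 fires, +2 burnt (F count now 0)
Fire out after step 8
Initially T: 23, now '.': 29
Total burnt (originally-T cells now '.'): 22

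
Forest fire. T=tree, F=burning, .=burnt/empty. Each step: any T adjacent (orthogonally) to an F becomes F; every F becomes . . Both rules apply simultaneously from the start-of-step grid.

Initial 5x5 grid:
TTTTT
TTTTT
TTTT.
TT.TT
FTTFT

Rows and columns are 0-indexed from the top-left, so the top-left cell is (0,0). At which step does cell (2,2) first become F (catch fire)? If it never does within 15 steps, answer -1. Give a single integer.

Step 1: cell (2,2)='T' (+5 fires, +2 burnt)
Step 2: cell (2,2)='T' (+4 fires, +5 burnt)
Step 3: cell (2,2)='F' (+4 fires, +4 burnt)
  -> target ignites at step 3
Step 4: cell (2,2)='.' (+5 fires, +4 burnt)
Step 5: cell (2,2)='.' (+3 fires, +5 burnt)
Step 6: cell (2,2)='.' (+0 fires, +3 burnt)
  fire out at step 6

3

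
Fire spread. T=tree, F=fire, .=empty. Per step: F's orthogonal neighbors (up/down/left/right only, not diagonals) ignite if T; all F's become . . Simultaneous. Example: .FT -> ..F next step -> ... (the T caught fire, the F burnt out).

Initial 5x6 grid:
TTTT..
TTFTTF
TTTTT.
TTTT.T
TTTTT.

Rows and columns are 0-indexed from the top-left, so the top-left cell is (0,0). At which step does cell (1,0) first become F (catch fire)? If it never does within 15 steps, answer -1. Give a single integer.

Step 1: cell (1,0)='T' (+5 fires, +2 burnt)
Step 2: cell (1,0)='F' (+7 fires, +5 burnt)
  -> target ignites at step 2
Step 3: cell (1,0)='.' (+5 fires, +7 burnt)
Step 4: cell (1,0)='.' (+3 fires, +5 burnt)
Step 5: cell (1,0)='.' (+2 fires, +3 burnt)
Step 6: cell (1,0)='.' (+0 fires, +2 burnt)
  fire out at step 6

2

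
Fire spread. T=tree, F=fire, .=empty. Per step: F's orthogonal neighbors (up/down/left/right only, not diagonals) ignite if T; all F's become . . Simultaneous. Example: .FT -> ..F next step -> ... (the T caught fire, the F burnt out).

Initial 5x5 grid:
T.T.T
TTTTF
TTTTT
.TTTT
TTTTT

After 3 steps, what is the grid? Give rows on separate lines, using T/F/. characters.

Step 1: 3 trees catch fire, 1 burn out
  T.T.F
  TTTF.
  TTTTF
  .TTTT
  TTTTT
Step 2: 3 trees catch fire, 3 burn out
  T.T..
  TTF..
  TTTF.
  .TTTF
  TTTTT
Step 3: 5 trees catch fire, 3 burn out
  T.F..
  TF...
  TTF..
  .TTF.
  TTTTF

T.F..
TF...
TTF..
.TTF.
TTTTF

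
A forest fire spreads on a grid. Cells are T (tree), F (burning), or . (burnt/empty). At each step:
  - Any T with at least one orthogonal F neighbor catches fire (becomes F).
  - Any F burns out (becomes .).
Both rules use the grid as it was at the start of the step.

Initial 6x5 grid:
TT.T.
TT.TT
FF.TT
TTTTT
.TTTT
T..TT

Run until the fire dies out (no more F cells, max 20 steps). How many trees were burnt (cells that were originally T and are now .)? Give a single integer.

Step 1: +4 fires, +2 burnt (F count now 4)
Step 2: +4 fires, +4 burnt (F count now 4)
Step 3: +2 fires, +4 burnt (F count now 2)
Step 4: +3 fires, +2 burnt (F count now 3)
Step 5: +4 fires, +3 burnt (F count now 4)
Step 6: +3 fires, +4 burnt (F count now 3)
Step 7: +0 fires, +3 burnt (F count now 0)
Fire out after step 7
Initially T: 21, now '.': 29
Total burnt (originally-T cells now '.'): 20

Answer: 20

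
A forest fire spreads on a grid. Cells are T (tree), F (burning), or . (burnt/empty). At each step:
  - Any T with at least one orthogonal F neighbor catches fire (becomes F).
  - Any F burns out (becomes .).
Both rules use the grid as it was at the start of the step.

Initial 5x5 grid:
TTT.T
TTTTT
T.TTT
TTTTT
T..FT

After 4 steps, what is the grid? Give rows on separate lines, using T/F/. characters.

Step 1: 2 trees catch fire, 1 burn out
  TTT.T
  TTTTT
  T.TTT
  TTTFT
  T...F
Step 2: 3 trees catch fire, 2 burn out
  TTT.T
  TTTTT
  T.TFT
  TTF.F
  T....
Step 3: 4 trees catch fire, 3 burn out
  TTT.T
  TTTFT
  T.F.F
  TF...
  T....
Step 4: 3 trees catch fire, 4 burn out
  TTT.T
  TTF.F
  T....
  F....
  T....

TTT.T
TTF.F
T....
F....
T....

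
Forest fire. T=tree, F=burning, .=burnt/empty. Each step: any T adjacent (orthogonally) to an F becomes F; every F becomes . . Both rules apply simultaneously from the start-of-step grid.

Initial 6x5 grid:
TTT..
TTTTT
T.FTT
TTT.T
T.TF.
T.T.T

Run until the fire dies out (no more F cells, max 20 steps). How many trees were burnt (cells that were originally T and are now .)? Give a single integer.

Step 1: +4 fires, +2 burnt (F count now 4)
Step 2: +6 fires, +4 burnt (F count now 6)
Step 3: +5 fires, +6 burnt (F count now 5)
Step 4: +3 fires, +5 burnt (F count now 3)
Step 5: +1 fires, +3 burnt (F count now 1)
Step 6: +0 fires, +1 burnt (F count now 0)
Fire out after step 6
Initially T: 20, now '.': 29
Total burnt (originally-T cells now '.'): 19

Answer: 19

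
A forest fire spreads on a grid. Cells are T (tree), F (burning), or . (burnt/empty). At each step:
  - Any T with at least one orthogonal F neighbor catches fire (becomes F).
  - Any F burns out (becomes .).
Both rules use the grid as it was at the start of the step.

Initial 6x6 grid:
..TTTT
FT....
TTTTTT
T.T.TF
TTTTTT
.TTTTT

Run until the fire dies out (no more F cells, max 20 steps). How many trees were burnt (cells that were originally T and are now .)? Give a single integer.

Answer: 21

Derivation:
Step 1: +5 fires, +2 burnt (F count now 5)
Step 2: +5 fires, +5 burnt (F count now 5)
Step 3: +5 fires, +5 burnt (F count now 5)
Step 4: +4 fires, +5 burnt (F count now 4)
Step 5: +2 fires, +4 burnt (F count now 2)
Step 6: +0 fires, +2 burnt (F count now 0)
Fire out after step 6
Initially T: 25, now '.': 32
Total burnt (originally-T cells now '.'): 21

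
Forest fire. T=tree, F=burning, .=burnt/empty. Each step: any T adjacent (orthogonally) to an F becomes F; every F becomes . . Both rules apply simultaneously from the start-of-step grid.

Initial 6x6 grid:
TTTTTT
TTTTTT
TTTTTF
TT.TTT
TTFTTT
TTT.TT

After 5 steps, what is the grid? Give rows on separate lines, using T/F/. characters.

Step 1: 6 trees catch fire, 2 burn out
  TTTTTT
  TTTTTF
  TTTTF.
  TT.TTF
  TF.FTT
  TTF.TT
Step 2: 10 trees catch fire, 6 burn out
  TTTTTF
  TTTTF.
  TTTF..
  TF.FF.
  F...FF
  TF..TT
Step 3: 8 trees catch fire, 10 burn out
  TTTTF.
  TTTF..
  TFF...
  F.....
  ......
  F...FF
Step 4: 4 trees catch fire, 8 burn out
  TTTF..
  TFF...
  F.....
  ......
  ......
  ......
Step 5: 3 trees catch fire, 4 burn out
  TFF...
  F.....
  ......
  ......
  ......
  ......

TFF...
F.....
......
......
......
......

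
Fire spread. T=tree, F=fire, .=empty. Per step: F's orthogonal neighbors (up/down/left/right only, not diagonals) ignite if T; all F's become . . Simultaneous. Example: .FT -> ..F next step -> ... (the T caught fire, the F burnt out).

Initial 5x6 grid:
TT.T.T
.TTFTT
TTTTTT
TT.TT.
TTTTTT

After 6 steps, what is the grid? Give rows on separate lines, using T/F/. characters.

Step 1: 4 trees catch fire, 1 burn out
  TT.F.T
  .TF.FT
  TTTFTT
  TT.TT.
  TTTTTT
Step 2: 5 trees catch fire, 4 burn out
  TT...T
  .F...F
  TTF.FT
  TT.FT.
  TTTTTT
Step 3: 6 trees catch fire, 5 burn out
  TF...F
  ......
  TF...F
  TT..F.
  TTTFTT
Step 4: 5 trees catch fire, 6 burn out
  F.....
  ......
  F.....
  TF....
  TTF.FT
Step 5: 3 trees catch fire, 5 burn out
  ......
  ......
  ......
  F.....
  TF...F
Step 6: 1 trees catch fire, 3 burn out
  ......
  ......
  ......
  ......
  F.....

......
......
......
......
F.....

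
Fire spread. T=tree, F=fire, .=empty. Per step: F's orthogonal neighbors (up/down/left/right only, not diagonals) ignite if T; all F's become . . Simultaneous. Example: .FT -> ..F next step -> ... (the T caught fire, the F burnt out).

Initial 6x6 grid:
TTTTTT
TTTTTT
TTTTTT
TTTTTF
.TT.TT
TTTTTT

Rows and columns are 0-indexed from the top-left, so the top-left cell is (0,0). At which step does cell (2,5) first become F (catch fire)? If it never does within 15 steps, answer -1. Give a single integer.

Step 1: cell (2,5)='F' (+3 fires, +1 burnt)
  -> target ignites at step 1
Step 2: cell (2,5)='.' (+5 fires, +3 burnt)
Step 3: cell (2,5)='.' (+5 fires, +5 burnt)
Step 4: cell (2,5)='.' (+6 fires, +5 burnt)
Step 5: cell (2,5)='.' (+6 fires, +6 burnt)
Step 6: cell (2,5)='.' (+4 fires, +6 burnt)
Step 7: cell (2,5)='.' (+3 fires, +4 burnt)
Step 8: cell (2,5)='.' (+1 fires, +3 burnt)
Step 9: cell (2,5)='.' (+0 fires, +1 burnt)
  fire out at step 9

1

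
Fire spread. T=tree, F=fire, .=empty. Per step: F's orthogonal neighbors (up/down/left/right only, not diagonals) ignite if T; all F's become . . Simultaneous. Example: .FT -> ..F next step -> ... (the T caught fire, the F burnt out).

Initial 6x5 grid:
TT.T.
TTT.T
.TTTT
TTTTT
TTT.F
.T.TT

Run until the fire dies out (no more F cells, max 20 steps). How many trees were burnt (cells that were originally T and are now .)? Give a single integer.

Step 1: +2 fires, +1 burnt (F count now 2)
Step 2: +3 fires, +2 burnt (F count now 3)
Step 3: +3 fires, +3 burnt (F count now 3)
Step 4: +3 fires, +3 burnt (F count now 3)
Step 5: +4 fires, +3 burnt (F count now 4)
Step 6: +3 fires, +4 burnt (F count now 3)
Step 7: +2 fires, +3 burnt (F count now 2)
Step 8: +1 fires, +2 burnt (F count now 1)
Step 9: +0 fires, +1 burnt (F count now 0)
Fire out after step 9
Initially T: 22, now '.': 29
Total burnt (originally-T cells now '.'): 21

Answer: 21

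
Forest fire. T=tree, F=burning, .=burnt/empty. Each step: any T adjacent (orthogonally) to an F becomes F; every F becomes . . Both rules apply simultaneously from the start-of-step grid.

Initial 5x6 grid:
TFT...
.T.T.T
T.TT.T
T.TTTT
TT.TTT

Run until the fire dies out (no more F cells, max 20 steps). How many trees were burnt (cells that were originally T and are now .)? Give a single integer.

Step 1: +3 fires, +1 burnt (F count now 3)
Step 2: +0 fires, +3 burnt (F count now 0)
Fire out after step 2
Initially T: 19, now '.': 14
Total burnt (originally-T cells now '.'): 3

Answer: 3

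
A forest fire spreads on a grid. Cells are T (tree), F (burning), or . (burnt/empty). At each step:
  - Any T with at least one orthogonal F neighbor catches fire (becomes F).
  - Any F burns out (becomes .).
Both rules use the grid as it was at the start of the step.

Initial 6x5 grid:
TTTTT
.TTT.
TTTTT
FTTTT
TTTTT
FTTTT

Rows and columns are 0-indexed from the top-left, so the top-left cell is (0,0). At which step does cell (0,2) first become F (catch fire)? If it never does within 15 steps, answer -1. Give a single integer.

Step 1: cell (0,2)='T' (+4 fires, +2 burnt)
Step 2: cell (0,2)='T' (+4 fires, +4 burnt)
Step 3: cell (0,2)='T' (+5 fires, +4 burnt)
Step 4: cell (0,2)='T' (+6 fires, +5 burnt)
Step 5: cell (0,2)='F' (+5 fires, +6 burnt)
  -> target ignites at step 5
Step 6: cell (0,2)='.' (+1 fires, +5 burnt)
Step 7: cell (0,2)='.' (+1 fires, +1 burnt)
Step 8: cell (0,2)='.' (+0 fires, +1 burnt)
  fire out at step 8

5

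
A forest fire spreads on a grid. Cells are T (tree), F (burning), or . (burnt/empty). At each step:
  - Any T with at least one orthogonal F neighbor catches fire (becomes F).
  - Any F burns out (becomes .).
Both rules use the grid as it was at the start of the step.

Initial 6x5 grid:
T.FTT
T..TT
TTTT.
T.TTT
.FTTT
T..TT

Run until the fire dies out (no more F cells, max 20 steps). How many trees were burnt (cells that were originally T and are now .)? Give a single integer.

Answer: 19

Derivation:
Step 1: +2 fires, +2 burnt (F count now 2)
Step 2: +4 fires, +2 burnt (F count now 4)
Step 3: +6 fires, +4 burnt (F count now 6)
Step 4: +3 fires, +6 burnt (F count now 3)
Step 5: +1 fires, +3 burnt (F count now 1)
Step 6: +2 fires, +1 burnt (F count now 2)
Step 7: +1 fires, +2 burnt (F count now 1)
Step 8: +0 fires, +1 burnt (F count now 0)
Fire out after step 8
Initially T: 20, now '.': 29
Total burnt (originally-T cells now '.'): 19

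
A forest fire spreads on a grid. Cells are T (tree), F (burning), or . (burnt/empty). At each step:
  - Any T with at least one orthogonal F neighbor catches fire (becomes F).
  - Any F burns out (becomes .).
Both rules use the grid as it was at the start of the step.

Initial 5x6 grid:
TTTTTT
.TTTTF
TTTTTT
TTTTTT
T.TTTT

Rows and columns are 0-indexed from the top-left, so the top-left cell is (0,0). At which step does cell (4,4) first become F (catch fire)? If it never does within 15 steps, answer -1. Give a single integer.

Step 1: cell (4,4)='T' (+3 fires, +1 burnt)
Step 2: cell (4,4)='T' (+4 fires, +3 burnt)
Step 3: cell (4,4)='T' (+5 fires, +4 burnt)
Step 4: cell (4,4)='F' (+5 fires, +5 burnt)
  -> target ignites at step 4
Step 5: cell (4,4)='.' (+4 fires, +5 burnt)
Step 6: cell (4,4)='.' (+4 fires, +4 burnt)
Step 7: cell (4,4)='.' (+1 fires, +4 burnt)
Step 8: cell (4,4)='.' (+1 fires, +1 burnt)
Step 9: cell (4,4)='.' (+0 fires, +1 burnt)
  fire out at step 9

4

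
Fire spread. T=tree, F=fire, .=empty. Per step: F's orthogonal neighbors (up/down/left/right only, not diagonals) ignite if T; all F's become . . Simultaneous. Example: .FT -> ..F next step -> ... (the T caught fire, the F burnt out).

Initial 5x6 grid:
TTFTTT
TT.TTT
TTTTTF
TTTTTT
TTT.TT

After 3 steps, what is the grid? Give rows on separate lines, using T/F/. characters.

Step 1: 5 trees catch fire, 2 burn out
  TF.FTT
  TT.TTF
  TTTTF.
  TTTTTF
  TTT.TT
Step 2: 9 trees catch fire, 5 burn out
  F...FF
  TF.FF.
  TTTF..
  TTTTF.
  TTT.TF
Step 3: 5 trees catch fire, 9 burn out
  ......
  F.....
  TFF...
  TTTF..
  TTT.F.

......
F.....
TFF...
TTTF..
TTT.F.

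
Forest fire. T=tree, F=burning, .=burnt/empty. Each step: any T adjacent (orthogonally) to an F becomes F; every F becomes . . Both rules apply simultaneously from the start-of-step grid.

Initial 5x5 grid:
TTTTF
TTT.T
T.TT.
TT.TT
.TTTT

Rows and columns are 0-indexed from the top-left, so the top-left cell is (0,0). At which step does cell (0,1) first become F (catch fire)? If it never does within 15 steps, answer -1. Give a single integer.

Step 1: cell (0,1)='T' (+2 fires, +1 burnt)
Step 2: cell (0,1)='T' (+1 fires, +2 burnt)
Step 3: cell (0,1)='F' (+2 fires, +1 burnt)
  -> target ignites at step 3
Step 4: cell (0,1)='.' (+3 fires, +2 burnt)
Step 5: cell (0,1)='.' (+2 fires, +3 burnt)
Step 6: cell (0,1)='.' (+2 fires, +2 burnt)
Step 7: cell (0,1)='.' (+3 fires, +2 burnt)
Step 8: cell (0,1)='.' (+3 fires, +3 burnt)
Step 9: cell (0,1)='.' (+1 fires, +3 burnt)
Step 10: cell (0,1)='.' (+0 fires, +1 burnt)
  fire out at step 10

3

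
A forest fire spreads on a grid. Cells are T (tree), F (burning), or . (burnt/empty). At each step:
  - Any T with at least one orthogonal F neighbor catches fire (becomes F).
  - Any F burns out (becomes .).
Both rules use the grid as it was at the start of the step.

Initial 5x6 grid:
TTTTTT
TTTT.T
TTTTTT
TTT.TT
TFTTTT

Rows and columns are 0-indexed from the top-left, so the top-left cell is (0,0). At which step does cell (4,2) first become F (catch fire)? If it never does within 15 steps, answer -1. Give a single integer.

Step 1: cell (4,2)='F' (+3 fires, +1 burnt)
  -> target ignites at step 1
Step 2: cell (4,2)='.' (+4 fires, +3 burnt)
Step 3: cell (4,2)='.' (+4 fires, +4 burnt)
Step 4: cell (4,2)='.' (+6 fires, +4 burnt)
Step 5: cell (4,2)='.' (+5 fires, +6 burnt)
Step 6: cell (4,2)='.' (+2 fires, +5 burnt)
Step 7: cell (4,2)='.' (+2 fires, +2 burnt)
Step 8: cell (4,2)='.' (+1 fires, +2 burnt)
Step 9: cell (4,2)='.' (+0 fires, +1 burnt)
  fire out at step 9

1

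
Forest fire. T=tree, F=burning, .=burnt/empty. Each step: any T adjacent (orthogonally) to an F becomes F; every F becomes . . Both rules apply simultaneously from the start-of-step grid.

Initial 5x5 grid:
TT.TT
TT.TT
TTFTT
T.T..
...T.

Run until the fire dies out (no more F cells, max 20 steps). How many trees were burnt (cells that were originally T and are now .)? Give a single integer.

Answer: 14

Derivation:
Step 1: +3 fires, +1 burnt (F count now 3)
Step 2: +4 fires, +3 burnt (F count now 4)
Step 3: +5 fires, +4 burnt (F count now 5)
Step 4: +2 fires, +5 burnt (F count now 2)
Step 5: +0 fires, +2 burnt (F count now 0)
Fire out after step 5
Initially T: 15, now '.': 24
Total burnt (originally-T cells now '.'): 14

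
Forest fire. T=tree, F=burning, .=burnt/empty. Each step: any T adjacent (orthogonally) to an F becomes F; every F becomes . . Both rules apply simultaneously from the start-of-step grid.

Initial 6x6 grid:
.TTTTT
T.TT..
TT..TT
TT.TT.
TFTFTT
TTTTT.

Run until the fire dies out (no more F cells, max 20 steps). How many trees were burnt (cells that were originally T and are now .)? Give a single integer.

Answer: 18

Derivation:
Step 1: +7 fires, +2 burnt (F count now 7)
Step 2: +7 fires, +7 burnt (F count now 7)
Step 3: +2 fires, +7 burnt (F count now 2)
Step 4: +2 fires, +2 burnt (F count now 2)
Step 5: +0 fires, +2 burnt (F count now 0)
Fire out after step 5
Initially T: 25, now '.': 29
Total burnt (originally-T cells now '.'): 18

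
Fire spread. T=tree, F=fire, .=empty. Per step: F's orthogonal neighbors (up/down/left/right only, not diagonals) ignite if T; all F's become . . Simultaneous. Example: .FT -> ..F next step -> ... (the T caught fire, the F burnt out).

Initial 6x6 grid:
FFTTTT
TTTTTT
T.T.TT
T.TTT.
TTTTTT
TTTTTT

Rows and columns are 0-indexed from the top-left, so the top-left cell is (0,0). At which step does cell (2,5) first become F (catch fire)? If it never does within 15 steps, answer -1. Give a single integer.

Step 1: cell (2,5)='T' (+3 fires, +2 burnt)
Step 2: cell (2,5)='T' (+3 fires, +3 burnt)
Step 3: cell (2,5)='T' (+4 fires, +3 burnt)
Step 4: cell (2,5)='T' (+4 fires, +4 burnt)
Step 5: cell (2,5)='T' (+6 fires, +4 burnt)
Step 6: cell (2,5)='F' (+5 fires, +6 burnt)
  -> target ignites at step 6
Step 7: cell (2,5)='.' (+2 fires, +5 burnt)
Step 8: cell (2,5)='.' (+2 fires, +2 burnt)
Step 9: cell (2,5)='.' (+1 fires, +2 burnt)
Step 10: cell (2,5)='.' (+0 fires, +1 burnt)
  fire out at step 10

6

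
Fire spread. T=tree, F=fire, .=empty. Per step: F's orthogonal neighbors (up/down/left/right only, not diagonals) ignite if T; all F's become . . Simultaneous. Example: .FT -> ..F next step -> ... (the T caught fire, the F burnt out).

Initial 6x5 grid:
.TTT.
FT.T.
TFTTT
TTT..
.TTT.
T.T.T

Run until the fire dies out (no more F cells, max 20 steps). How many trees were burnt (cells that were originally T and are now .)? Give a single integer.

Answer: 16

Derivation:
Step 1: +4 fires, +2 burnt (F count now 4)
Step 2: +5 fires, +4 burnt (F count now 5)
Step 3: +4 fires, +5 burnt (F count now 4)
Step 4: +3 fires, +4 burnt (F count now 3)
Step 5: +0 fires, +3 burnt (F count now 0)
Fire out after step 5
Initially T: 18, now '.': 28
Total burnt (originally-T cells now '.'): 16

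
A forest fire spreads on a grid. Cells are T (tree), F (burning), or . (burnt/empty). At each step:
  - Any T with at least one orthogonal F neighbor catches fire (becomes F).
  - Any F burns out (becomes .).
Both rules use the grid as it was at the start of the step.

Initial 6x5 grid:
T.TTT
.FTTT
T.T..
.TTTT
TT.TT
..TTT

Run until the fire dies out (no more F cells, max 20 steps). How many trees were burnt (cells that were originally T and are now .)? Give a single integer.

Answer: 18

Derivation:
Step 1: +1 fires, +1 burnt (F count now 1)
Step 2: +3 fires, +1 burnt (F count now 3)
Step 3: +3 fires, +3 burnt (F count now 3)
Step 4: +3 fires, +3 burnt (F count now 3)
Step 5: +3 fires, +3 burnt (F count now 3)
Step 6: +3 fires, +3 burnt (F count now 3)
Step 7: +2 fires, +3 burnt (F count now 2)
Step 8: +0 fires, +2 burnt (F count now 0)
Fire out after step 8
Initially T: 20, now '.': 28
Total burnt (originally-T cells now '.'): 18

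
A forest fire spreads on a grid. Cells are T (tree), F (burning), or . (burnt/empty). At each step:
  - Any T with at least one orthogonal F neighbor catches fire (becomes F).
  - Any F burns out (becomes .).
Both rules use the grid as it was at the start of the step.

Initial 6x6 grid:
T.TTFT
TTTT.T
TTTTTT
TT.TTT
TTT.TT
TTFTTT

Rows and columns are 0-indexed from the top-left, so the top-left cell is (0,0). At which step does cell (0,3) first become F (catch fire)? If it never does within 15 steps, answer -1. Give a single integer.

Step 1: cell (0,3)='F' (+5 fires, +2 burnt)
  -> target ignites at step 1
Step 2: cell (0,3)='.' (+6 fires, +5 burnt)
Step 3: cell (0,3)='.' (+7 fires, +6 burnt)
Step 4: cell (0,3)='.' (+9 fires, +7 burnt)
Step 5: cell (0,3)='.' (+2 fires, +9 burnt)
Step 6: cell (0,3)='.' (+1 fires, +2 burnt)
Step 7: cell (0,3)='.' (+0 fires, +1 burnt)
  fire out at step 7

1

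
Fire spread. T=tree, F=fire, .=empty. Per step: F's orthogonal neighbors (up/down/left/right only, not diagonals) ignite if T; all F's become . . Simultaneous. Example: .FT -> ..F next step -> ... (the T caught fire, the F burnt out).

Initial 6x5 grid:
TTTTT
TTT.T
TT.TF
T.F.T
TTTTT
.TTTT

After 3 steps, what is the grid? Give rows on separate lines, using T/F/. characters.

Step 1: 4 trees catch fire, 2 burn out
  TTTTT
  TTT.F
  TT.F.
  T...F
  TTFTT
  .TTTT
Step 2: 5 trees catch fire, 4 burn out
  TTTTF
  TTT..
  TT...
  T....
  TF.FF
  .TFTT
Step 3: 5 trees catch fire, 5 burn out
  TTTF.
  TTT..
  TT...
  T....
  F....
  .F.FF

TTTF.
TTT..
TT...
T....
F....
.F.FF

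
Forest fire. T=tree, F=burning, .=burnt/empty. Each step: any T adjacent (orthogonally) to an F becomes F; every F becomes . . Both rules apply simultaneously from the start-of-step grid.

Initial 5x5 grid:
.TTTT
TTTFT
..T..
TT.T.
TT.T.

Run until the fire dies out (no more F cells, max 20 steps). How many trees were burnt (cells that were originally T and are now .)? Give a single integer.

Answer: 9

Derivation:
Step 1: +3 fires, +1 burnt (F count now 3)
Step 2: +4 fires, +3 burnt (F count now 4)
Step 3: +2 fires, +4 burnt (F count now 2)
Step 4: +0 fires, +2 burnt (F count now 0)
Fire out after step 4
Initially T: 15, now '.': 19
Total burnt (originally-T cells now '.'): 9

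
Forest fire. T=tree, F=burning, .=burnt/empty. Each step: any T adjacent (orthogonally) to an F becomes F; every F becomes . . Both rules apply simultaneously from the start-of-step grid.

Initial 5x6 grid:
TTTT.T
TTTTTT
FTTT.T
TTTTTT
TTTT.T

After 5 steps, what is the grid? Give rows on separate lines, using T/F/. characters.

Step 1: 3 trees catch fire, 1 burn out
  TTTT.T
  FTTTTT
  .FTT.T
  FTTTTT
  TTTT.T
Step 2: 5 trees catch fire, 3 burn out
  FTTT.T
  .FTTTT
  ..FT.T
  .FTTTT
  FTTT.T
Step 3: 5 trees catch fire, 5 burn out
  .FTT.T
  ..FTTT
  ...F.T
  ..FTTT
  .FTT.T
Step 4: 4 trees catch fire, 5 burn out
  ..FT.T
  ...FTT
  .....T
  ...FTT
  ..FT.T
Step 5: 4 trees catch fire, 4 burn out
  ...F.T
  ....FT
  .....T
  ....FT
  ...F.T

...F.T
....FT
.....T
....FT
...F.T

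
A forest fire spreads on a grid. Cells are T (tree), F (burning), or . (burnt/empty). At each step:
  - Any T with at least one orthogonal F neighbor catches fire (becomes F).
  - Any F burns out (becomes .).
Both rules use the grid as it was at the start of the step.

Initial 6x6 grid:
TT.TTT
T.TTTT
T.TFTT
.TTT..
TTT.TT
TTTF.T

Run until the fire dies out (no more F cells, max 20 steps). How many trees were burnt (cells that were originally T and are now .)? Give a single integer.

Step 1: +5 fires, +2 burnt (F count now 5)
Step 2: +7 fires, +5 burnt (F count now 7)
Step 3: +5 fires, +7 burnt (F count now 5)
Step 4: +2 fires, +5 burnt (F count now 2)
Step 5: +0 fires, +2 burnt (F count now 0)
Fire out after step 5
Initially T: 26, now '.': 29
Total burnt (originally-T cells now '.'): 19

Answer: 19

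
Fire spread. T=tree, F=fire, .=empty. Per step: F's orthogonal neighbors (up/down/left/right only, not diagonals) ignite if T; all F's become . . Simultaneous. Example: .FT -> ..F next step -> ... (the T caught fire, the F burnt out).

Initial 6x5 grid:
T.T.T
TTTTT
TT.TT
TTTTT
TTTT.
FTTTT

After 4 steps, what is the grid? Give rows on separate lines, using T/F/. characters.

Step 1: 2 trees catch fire, 1 burn out
  T.T.T
  TTTTT
  TT.TT
  TTTTT
  FTTT.
  .FTTT
Step 2: 3 trees catch fire, 2 burn out
  T.T.T
  TTTTT
  TT.TT
  FTTTT
  .FTT.
  ..FTT
Step 3: 4 trees catch fire, 3 burn out
  T.T.T
  TTTTT
  FT.TT
  .FTTT
  ..FT.
  ...FT
Step 4: 5 trees catch fire, 4 burn out
  T.T.T
  FTTTT
  .F.TT
  ..FTT
  ...F.
  ....F

T.T.T
FTTTT
.F.TT
..FTT
...F.
....F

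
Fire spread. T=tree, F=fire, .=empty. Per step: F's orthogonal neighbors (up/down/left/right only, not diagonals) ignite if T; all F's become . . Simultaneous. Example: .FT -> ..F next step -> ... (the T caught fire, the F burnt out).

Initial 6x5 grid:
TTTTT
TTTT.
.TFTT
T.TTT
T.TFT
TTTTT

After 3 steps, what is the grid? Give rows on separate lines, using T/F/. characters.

Step 1: 8 trees catch fire, 2 burn out
  TTTTT
  TTFT.
  .F.FT
  T.FFT
  T.F.F
  TTTFT
Step 2: 7 trees catch fire, 8 burn out
  TTFTT
  TF.F.
  ....F
  T...F
  T....
  TTF.F
Step 3: 4 trees catch fire, 7 burn out
  TF.FT
  F....
  .....
  T....
  T....
  TF...

TF.FT
F....
.....
T....
T....
TF...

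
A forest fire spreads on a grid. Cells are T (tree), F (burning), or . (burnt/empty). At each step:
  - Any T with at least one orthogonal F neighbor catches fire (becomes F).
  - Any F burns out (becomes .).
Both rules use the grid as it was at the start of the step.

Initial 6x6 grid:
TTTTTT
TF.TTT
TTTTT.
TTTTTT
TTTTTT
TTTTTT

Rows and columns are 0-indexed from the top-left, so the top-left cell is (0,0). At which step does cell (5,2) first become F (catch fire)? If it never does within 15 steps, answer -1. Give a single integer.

Step 1: cell (5,2)='T' (+3 fires, +1 burnt)
Step 2: cell (5,2)='T' (+5 fires, +3 burnt)
Step 3: cell (5,2)='T' (+5 fires, +5 burnt)
Step 4: cell (5,2)='T' (+7 fires, +5 burnt)
Step 5: cell (5,2)='F' (+6 fires, +7 burnt)
  -> target ignites at step 5
Step 6: cell (5,2)='.' (+4 fires, +6 burnt)
Step 7: cell (5,2)='.' (+2 fires, +4 burnt)
Step 8: cell (5,2)='.' (+1 fires, +2 burnt)
Step 9: cell (5,2)='.' (+0 fires, +1 burnt)
  fire out at step 9

5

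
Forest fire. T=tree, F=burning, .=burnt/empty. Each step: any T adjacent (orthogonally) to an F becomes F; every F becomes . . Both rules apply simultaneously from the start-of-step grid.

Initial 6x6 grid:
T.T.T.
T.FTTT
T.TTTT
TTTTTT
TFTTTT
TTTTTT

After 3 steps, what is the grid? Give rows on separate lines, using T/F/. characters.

Step 1: 7 trees catch fire, 2 burn out
  T.F.T.
  T..FTT
  T.FTTT
  TFTTTT
  F.FTTT
  TFTTTT
Step 2: 7 trees catch fire, 7 burn out
  T...T.
  T...FT
  T..FTT
  F.FTTT
  ...FTT
  F.FTTT
Step 3: 7 trees catch fire, 7 burn out
  T...F.
  T....F
  F...FT
  ...FTT
  ....FT
  ...FTT

T...F.
T....F
F...FT
...FTT
....FT
...FTT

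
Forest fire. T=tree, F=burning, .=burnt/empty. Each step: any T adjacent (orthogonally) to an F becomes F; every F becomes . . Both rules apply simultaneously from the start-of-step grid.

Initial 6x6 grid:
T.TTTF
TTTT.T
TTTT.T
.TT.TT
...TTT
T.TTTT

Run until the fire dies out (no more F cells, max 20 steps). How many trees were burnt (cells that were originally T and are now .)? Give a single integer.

Answer: 25

Derivation:
Step 1: +2 fires, +1 burnt (F count now 2)
Step 2: +2 fires, +2 burnt (F count now 2)
Step 3: +3 fires, +2 burnt (F count now 3)
Step 4: +4 fires, +3 burnt (F count now 4)
Step 5: +4 fires, +4 burnt (F count now 4)
Step 6: +5 fires, +4 burnt (F count now 5)
Step 7: +4 fires, +5 burnt (F count now 4)
Step 8: +1 fires, +4 burnt (F count now 1)
Step 9: +0 fires, +1 burnt (F count now 0)
Fire out after step 9
Initially T: 26, now '.': 35
Total burnt (originally-T cells now '.'): 25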